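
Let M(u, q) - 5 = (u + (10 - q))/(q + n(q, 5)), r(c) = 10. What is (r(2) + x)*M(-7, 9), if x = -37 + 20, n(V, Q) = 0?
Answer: -91/3 ≈ -30.333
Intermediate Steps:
x = -17
M(u, q) = 5 + (10 + u - q)/q (M(u, q) = 5 + (u + (10 - q))/(q + 0) = 5 + (10 + u - q)/q)
(r(2) + x)*M(-7, 9) = (10 - 17)*((10 - 7 + 4*9)/9) = -7*(10 - 7 + 36)/9 = -7*39/9 = -7*13/3 = -91/3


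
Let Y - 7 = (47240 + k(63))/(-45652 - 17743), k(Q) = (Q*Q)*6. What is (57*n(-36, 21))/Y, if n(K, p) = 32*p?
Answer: 809427360/124237 ≈ 6515.2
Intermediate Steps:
k(Q) = 6*Q**2 (k(Q) = Q**2*6 = 6*Q**2)
Y = 372711/63395 (Y = 7 + (47240 + 6*63**2)/(-45652 - 17743) = 7 + (47240 + 6*3969)/(-63395) = 7 + (47240 + 23814)*(-1/63395) = 7 + 71054*(-1/63395) = 7 - 71054/63395 = 372711/63395 ≈ 5.8792)
(57*n(-36, 21))/Y = (57*(32*21))/(372711/63395) = (57*672)*(63395/372711) = 38304*(63395/372711) = 809427360/124237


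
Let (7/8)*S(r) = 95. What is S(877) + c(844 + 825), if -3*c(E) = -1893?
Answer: 5177/7 ≈ 739.57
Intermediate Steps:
c(E) = 631 (c(E) = -⅓*(-1893) = 631)
S(r) = 760/7 (S(r) = (8/7)*95 = 760/7)
S(877) + c(844 + 825) = 760/7 + 631 = 5177/7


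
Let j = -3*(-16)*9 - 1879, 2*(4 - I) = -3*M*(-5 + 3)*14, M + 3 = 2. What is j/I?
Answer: -1447/46 ≈ -31.457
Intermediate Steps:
M = -1 (M = -3 + 2 = -1)
I = 46 (I = 4 - (-(-3)*(-5 + 3))*14/2 = 4 - (-(-3)*(-2))*14/2 = 4 - (-3*2)*14/2 = 4 - (-3)*14 = 4 - ½*(-84) = 4 + 42 = 46)
j = -1447 (j = 48*9 - 1879 = 432 - 1879 = -1447)
j/I = -1447/46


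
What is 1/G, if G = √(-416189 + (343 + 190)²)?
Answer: -I*√1321/13210 ≈ -0.0027514*I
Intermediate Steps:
G = 10*I*√1321 (G = √(-416189 + 533²) = √(-416189 + 284089) = √(-132100) = 10*I*√1321 ≈ 363.46*I)
1/G = 1/(10*I*√1321) = -I*√1321/13210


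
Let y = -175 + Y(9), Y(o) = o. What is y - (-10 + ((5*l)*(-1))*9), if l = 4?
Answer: 24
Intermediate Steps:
y = -166 (y = -175 + 9 = -166)
y - (-10 + ((5*l)*(-1))*9) = -166 - (-10 + ((5*4)*(-1))*9) = -166 - (-10 + (20*(-1))*9) = -166 - (-10 - 20*9) = -166 - (-10 - 180) = -166 - 1*(-190) = -166 + 190 = 24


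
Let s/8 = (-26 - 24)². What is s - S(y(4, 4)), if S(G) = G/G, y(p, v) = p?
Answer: 19999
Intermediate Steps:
s = 20000 (s = 8*(-26 - 24)² = 8*(-50)² = 8*2500 = 20000)
S(G) = 1
s - S(y(4, 4)) = 20000 - 1*1 = 20000 - 1 = 19999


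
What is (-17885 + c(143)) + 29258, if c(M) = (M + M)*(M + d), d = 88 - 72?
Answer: 56847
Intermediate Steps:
d = 16
c(M) = 2*M*(16 + M) (c(M) = (M + M)*(M + 16) = (2*M)*(16 + M) = 2*M*(16 + M))
(-17885 + c(143)) + 29258 = (-17885 + 2*143*(16 + 143)) + 29258 = (-17885 + 2*143*159) + 29258 = (-17885 + 45474) + 29258 = 27589 + 29258 = 56847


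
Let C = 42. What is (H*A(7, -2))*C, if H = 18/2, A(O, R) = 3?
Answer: 1134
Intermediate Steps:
H = 9 (H = 18*(½) = 9)
(H*A(7, -2))*C = (9*3)*42 = 27*42 = 1134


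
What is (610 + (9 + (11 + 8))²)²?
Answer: 1943236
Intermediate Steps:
(610 + (9 + (11 + 8))²)² = (610 + (9 + 19)²)² = (610 + 28²)² = (610 + 784)² = 1394² = 1943236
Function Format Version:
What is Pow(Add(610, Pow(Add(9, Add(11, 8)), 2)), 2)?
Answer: 1943236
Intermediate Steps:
Pow(Add(610, Pow(Add(9, Add(11, 8)), 2)), 2) = Pow(Add(610, Pow(Add(9, 19), 2)), 2) = Pow(Add(610, Pow(28, 2)), 2) = Pow(Add(610, 784), 2) = Pow(1394, 2) = 1943236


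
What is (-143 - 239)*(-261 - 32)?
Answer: 111926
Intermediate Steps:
(-143 - 239)*(-261 - 32) = -382*(-293) = 111926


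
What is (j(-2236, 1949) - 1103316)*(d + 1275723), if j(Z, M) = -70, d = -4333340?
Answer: 3373731791162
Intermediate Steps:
(j(-2236, 1949) - 1103316)*(d + 1275723) = (-70 - 1103316)*(-4333340 + 1275723) = -1103386*(-3057617) = 3373731791162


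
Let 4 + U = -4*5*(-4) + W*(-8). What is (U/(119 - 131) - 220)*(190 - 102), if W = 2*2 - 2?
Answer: -19800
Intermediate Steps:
W = 2 (W = 4 - 2 = 2)
U = 60 (U = -4 + (-4*5*(-4) + 2*(-8)) = -4 + (-20*(-4) - 16) = -4 + (80 - 16) = -4 + 64 = 60)
(U/(119 - 131) - 220)*(190 - 102) = (60/(119 - 131) - 220)*(190 - 102) = (60/(-12) - 220)*88 = (60*(-1/12) - 220)*88 = (-5 - 220)*88 = -225*88 = -19800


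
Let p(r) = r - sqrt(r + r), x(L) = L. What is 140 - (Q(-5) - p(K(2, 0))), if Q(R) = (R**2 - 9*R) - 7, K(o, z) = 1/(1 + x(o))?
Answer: 232/3 - sqrt(6)/3 ≈ 76.517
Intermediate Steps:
K(o, z) = 1/(1 + o)
Q(R) = -7 + R**2 - 9*R
p(r) = r - sqrt(2)*sqrt(r) (p(r) = r - sqrt(2*r) = r - sqrt(2)*sqrt(r))
140 - (Q(-5) - p(K(2, 0))) = 140 - ((-7 + (-5)**2 - 9*(-5)) - (1/(1 + 2) - sqrt(2)*sqrt(1/(1 + 2)))) = 140 - ((-7 + 25 + 45) - (1/3 - sqrt(2)*sqrt(1/3))) = 140 - (63 - (1/3 - sqrt(2)*sqrt(1/3))) = 140 - (63 - (1/3 - sqrt(2)*sqrt(3)/3)) = 140 - (63 - (1/3 - sqrt(6)/3)) = 140 - (63 + (-1/3 + sqrt(6)/3)) = 140 - (188/3 + sqrt(6)/3) = 140 + (-188/3 - sqrt(6)/3) = 232/3 - sqrt(6)/3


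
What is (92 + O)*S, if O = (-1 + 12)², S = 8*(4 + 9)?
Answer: 22152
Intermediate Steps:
S = 104 (S = 8*13 = 104)
O = 121 (O = 11² = 121)
(92 + O)*S = (92 + 121)*104 = 213*104 = 22152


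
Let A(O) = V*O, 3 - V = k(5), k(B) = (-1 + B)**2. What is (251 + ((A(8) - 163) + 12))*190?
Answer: -760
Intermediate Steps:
V = -13 (V = 3 - (-1 + 5)**2 = 3 - 1*4**2 = 3 - 1*16 = 3 - 16 = -13)
A(O) = -13*O
(251 + ((A(8) - 163) + 12))*190 = (251 + ((-13*8 - 163) + 12))*190 = (251 + ((-104 - 163) + 12))*190 = (251 + (-267 + 12))*190 = (251 - 255)*190 = -4*190 = -760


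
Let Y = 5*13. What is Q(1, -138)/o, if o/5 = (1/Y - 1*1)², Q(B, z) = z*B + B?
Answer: -115765/4096 ≈ -28.263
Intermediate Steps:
Y = 65
Q(B, z) = B + B*z (Q(B, z) = B*z + B = B + B*z)
o = 4096/845 (o = 5*(1/65 - 1*1)² = 5*(1/65 - 1)² = 5*(-64/65)² = 5*(4096/4225) = 4096/845 ≈ 4.8473)
Q(1, -138)/o = (1*(1 - 138))/(4096/845) = (1*(-137))*(845/4096) = -137*845/4096 = -115765/4096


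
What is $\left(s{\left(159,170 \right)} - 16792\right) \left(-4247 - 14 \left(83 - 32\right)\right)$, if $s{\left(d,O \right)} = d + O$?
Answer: $81672943$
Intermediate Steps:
$s{\left(d,O \right)} = O + d$
$\left(s{\left(159,170 \right)} - 16792\right) \left(-4247 - 14 \left(83 - 32\right)\right) = \left(\left(170 + 159\right) - 16792\right) \left(-4247 - 14 \left(83 - 32\right)\right) = \left(329 - 16792\right) \left(-4247 - 714\right) = - 16463 \left(-4247 - 714\right) = \left(-16463\right) \left(-4961\right) = 81672943$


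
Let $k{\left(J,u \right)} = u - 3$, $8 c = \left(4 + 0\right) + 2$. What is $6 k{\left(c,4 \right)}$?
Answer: $6$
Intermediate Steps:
$c = \frac{3}{4}$ ($c = \frac{\left(4 + 0\right) + 2}{8} = \frac{4 + 2}{8} = \frac{1}{8} \cdot 6 = \frac{3}{4} \approx 0.75$)
$k{\left(J,u \right)} = -3 + u$ ($k{\left(J,u \right)} = u - 3 = -3 + u$)
$6 k{\left(c,4 \right)} = 6 \left(-3 + 4\right) = 6 \cdot 1 = 6$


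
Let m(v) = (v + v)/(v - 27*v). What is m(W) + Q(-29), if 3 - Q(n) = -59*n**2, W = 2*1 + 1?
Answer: 645085/13 ≈ 49622.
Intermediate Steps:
W = 3 (W = 2 + 1 = 3)
Q(n) = 3 + 59*n**2 (Q(n) = 3 - (-59)*n**2 = 3 + 59*n**2)
m(v) = -1/13 (m(v) = (2*v)/((-26*v)) = (2*v)*(-1/(26*v)) = -1/13)
m(W) + Q(-29) = -1/13 + (3 + 59*(-29)**2) = -1/13 + (3 + 59*841) = -1/13 + (3 + 49619) = -1/13 + 49622 = 645085/13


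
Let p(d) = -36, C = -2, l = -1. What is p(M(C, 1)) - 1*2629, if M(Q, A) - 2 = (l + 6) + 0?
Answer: -2665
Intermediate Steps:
M(Q, A) = 7 (M(Q, A) = 2 + ((-1 + 6) + 0) = 2 + (5 + 0) = 2 + 5 = 7)
p(M(C, 1)) - 1*2629 = -36 - 1*2629 = -36 - 2629 = -2665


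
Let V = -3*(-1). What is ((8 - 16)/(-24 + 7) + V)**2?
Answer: 3481/289 ≈ 12.045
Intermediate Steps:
V = 3
((8 - 16)/(-24 + 7) + V)**2 = ((8 - 16)/(-24 + 7) + 3)**2 = (-8/(-17) + 3)**2 = (-8*(-1/17) + 3)**2 = (8/17 + 3)**2 = (59/17)**2 = 3481/289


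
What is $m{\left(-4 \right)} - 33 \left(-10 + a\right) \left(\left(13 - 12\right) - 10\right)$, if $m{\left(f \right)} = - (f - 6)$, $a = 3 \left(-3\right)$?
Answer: $-5633$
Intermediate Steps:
$a = -9$
$m{\left(f \right)} = 6 - f$ ($m{\left(f \right)} = - (-6 + f) = 6 - f$)
$m{\left(-4 \right)} - 33 \left(-10 + a\right) \left(\left(13 - 12\right) - 10\right) = \left(6 - -4\right) - 33 \left(-10 - 9\right) \left(\left(13 - 12\right) - 10\right) = \left(6 + 4\right) - 33 \left(- 19 \left(1 - 10\right)\right) = 10 - 33 \left(\left(-19\right) \left(-9\right)\right) = 10 - 5643 = -5633$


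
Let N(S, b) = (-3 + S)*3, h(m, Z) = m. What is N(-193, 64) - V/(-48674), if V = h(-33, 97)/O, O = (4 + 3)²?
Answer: -1402395321/2385026 ≈ -588.00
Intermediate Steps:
O = 49 (O = 7² = 49)
V = -33/49 ≈ -0.67347
N(S, b) = -9 + 3*S
N(-193, 64) - V/(-48674) = (-9 + 3*(-193)) - (-33)/(49*(-48674)) = (-9 - 579) - (-33)*(-1)/(49*48674) = -588 - 1*33/2385026 = -588 - 33/2385026 = -1402395321/2385026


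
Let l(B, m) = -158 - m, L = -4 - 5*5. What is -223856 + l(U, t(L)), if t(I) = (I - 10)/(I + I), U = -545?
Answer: -12992851/58 ≈ -2.2401e+5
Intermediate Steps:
L = -29 (L = -4 - 25 = -29)
t(I) = (-10 + I)/(2*I) (t(I) = (-10 + I)/((2*I)) = (-10 + I)*(1/(2*I)) = (-10 + I)/(2*I))
-223856 + l(U, t(L)) = -223856 + (-158 - (-10 - 29)/(2*(-29))) = -223856 + (-158 - (-1)*(-39)/(2*29)) = -223856 + (-158 - 1*39/58) = -223856 + (-158 - 39/58) = -223856 - 9203/58 = -12992851/58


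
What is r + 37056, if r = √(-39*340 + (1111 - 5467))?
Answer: 37056 + 4*I*√1101 ≈ 37056.0 + 132.73*I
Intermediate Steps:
r = 4*I*√1101 (r = √(-13260 - 4356) = √(-17616) = 4*I*√1101 ≈ 132.73*I)
r + 37056 = 4*I*√1101 + 37056 = 37056 + 4*I*√1101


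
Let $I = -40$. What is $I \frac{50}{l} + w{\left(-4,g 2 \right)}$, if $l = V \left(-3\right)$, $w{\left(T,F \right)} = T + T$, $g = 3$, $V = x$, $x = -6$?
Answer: $- \frac{1072}{9} \approx -119.11$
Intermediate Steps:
$V = -6$
$w{\left(T,F \right)} = 2 T$
$l = 18$ ($l = \left(-6\right) \left(-3\right) = 18$)
$I \frac{50}{l} + w{\left(-4,g 2 \right)} = - 40 \cdot \frac{50}{18} + 2 \left(-4\right) = - 40 \cdot 50 \cdot \frac{1}{18} - 8 = \left(-40\right) \frac{25}{9} - 8 = - \frac{1000}{9} - 8 = - \frac{1072}{9}$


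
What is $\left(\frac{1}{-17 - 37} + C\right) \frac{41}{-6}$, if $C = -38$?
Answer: $\frac{84173}{324} \approx 259.79$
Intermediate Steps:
$\left(\frac{1}{-17 - 37} + C\right) \frac{41}{-6} = \left(\frac{1}{-17 - 37} - 38\right) \frac{41}{-6} = \left(\frac{1}{-54} - 38\right) 41 \left(- \frac{1}{6}\right) = \left(- \frac{1}{54} - 38\right) \left(- \frac{41}{6}\right) = \left(- \frac{2053}{54}\right) \left(- \frac{41}{6}\right) = \frac{84173}{324}$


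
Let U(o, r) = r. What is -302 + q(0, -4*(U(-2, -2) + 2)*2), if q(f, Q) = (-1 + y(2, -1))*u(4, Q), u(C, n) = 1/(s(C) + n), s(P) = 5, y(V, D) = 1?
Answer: -302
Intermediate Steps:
u(C, n) = 1/(5 + n)
q(f, Q) = 0 (q(f, Q) = (-1 + 1)/(5 + Q) = 0/(5 + Q) = 0)
-302 + q(0, -4*(U(-2, -2) + 2)*2) = -302 + 0 = -302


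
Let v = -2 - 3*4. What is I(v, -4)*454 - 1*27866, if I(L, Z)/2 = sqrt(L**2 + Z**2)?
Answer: -27866 + 1816*sqrt(53) ≈ -14645.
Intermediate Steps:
v = -14 (v = -2 - 12 = -14)
I(L, Z) = 2*sqrt(L**2 + Z**2)
I(v, -4)*454 - 1*27866 = (2*sqrt((-14)**2 + (-4)**2))*454 - 1*27866 = (2*sqrt(196 + 16))*454 - 27866 = (2*sqrt(212))*454 - 27866 = (2*(2*sqrt(53)))*454 - 27866 = (4*sqrt(53))*454 - 27866 = 1816*sqrt(53) - 27866 = -27866 + 1816*sqrt(53)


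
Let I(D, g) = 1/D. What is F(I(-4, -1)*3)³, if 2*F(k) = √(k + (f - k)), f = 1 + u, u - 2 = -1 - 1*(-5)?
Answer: 7*√7/8 ≈ 2.3150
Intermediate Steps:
u = 6 (u = 2 + (-1 - 1*(-5)) = 2 + (-1 + 5) = 2 + 4 = 6)
f = 7 (f = 1 + 6 = 7)
F(k) = √7/2 (F(k) = √(k + (7 - k))/2 = √7/2)
F(I(-4, -1)*3)³ = (√7/2)³ = 7*√7/8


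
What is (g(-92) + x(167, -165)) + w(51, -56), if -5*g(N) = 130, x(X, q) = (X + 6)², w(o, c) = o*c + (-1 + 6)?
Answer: 27052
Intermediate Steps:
w(o, c) = 5 + c*o (w(o, c) = c*o + 5 = 5 + c*o)
x(X, q) = (6 + X)²
g(N) = -26 (g(N) = -⅕*130 = -26)
(g(-92) + x(167, -165)) + w(51, -56) = (-26 + (6 + 167)²) + (5 - 56*51) = (-26 + 173²) + (5 - 2856) = (-26 + 29929) - 2851 = 29903 - 2851 = 27052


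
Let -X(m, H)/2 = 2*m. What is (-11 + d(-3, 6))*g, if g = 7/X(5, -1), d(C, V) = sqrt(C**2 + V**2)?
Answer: 77/20 - 21*sqrt(5)/20 ≈ 1.5021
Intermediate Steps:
X(m, H) = -4*m
g = -7/20 (g = 7/((-4*5)) = 7/(-20) = 7*(-1/20) = -7/20 ≈ -0.35000)
(-11 + d(-3, 6))*g = (-11 + sqrt((-3)**2 + 6**2))*(-7/20) = (-11 + sqrt(9 + 36))*(-7/20) = (-11 + sqrt(45))*(-7/20) = (-11 + 3*sqrt(5))*(-7/20) = 77/20 - 21*sqrt(5)/20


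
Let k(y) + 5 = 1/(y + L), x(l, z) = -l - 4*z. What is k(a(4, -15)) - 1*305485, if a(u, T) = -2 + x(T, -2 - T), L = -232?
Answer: -82787791/271 ≈ -3.0549e+5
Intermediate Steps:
a(u, T) = 6 + 3*T (a(u, T) = -2 + (-T - 4*(-2 - T)) = -2 + (-T + (8 + 4*T)) = -2 + (8 + 3*T) = 6 + 3*T)
k(y) = -5 + 1/(-232 + y) (k(y) = -5 + 1/(y - 232) = -5 + 1/(-232 + y))
k(a(4, -15)) - 1*305485 = (1161 - 5*(6 + 3*(-15)))/(-232 + (6 + 3*(-15))) - 1*305485 = (1161 - 5*(6 - 45))/(-232 + (6 - 45)) - 305485 = (1161 - 5*(-39))/(-232 - 39) - 305485 = (1161 + 195)/(-271) - 305485 = -1/271*1356 - 305485 = -1356/271 - 305485 = -82787791/271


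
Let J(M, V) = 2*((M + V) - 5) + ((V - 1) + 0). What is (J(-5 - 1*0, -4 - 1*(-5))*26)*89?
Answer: -41652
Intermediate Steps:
J(M, V) = -11 + 2*M + 3*V (J(M, V) = 2*(-5 + M + V) + ((-1 + V) + 0) = (-10 + 2*M + 2*V) + (-1 + V) = -11 + 2*M + 3*V)
(J(-5 - 1*0, -4 - 1*(-5))*26)*89 = ((-11 + 2*(-5 - 1*0) + 3*(-4 - 1*(-5)))*26)*89 = ((-11 + 2*(-5 + 0) + 3*(-4 + 5))*26)*89 = ((-11 + 2*(-5) + 3*1)*26)*89 = ((-11 - 10 + 3)*26)*89 = -18*26*89 = -468*89 = -41652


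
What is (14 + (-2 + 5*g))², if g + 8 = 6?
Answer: 4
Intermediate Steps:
g = -2 (g = -8 + 6 = -2)
(14 + (-2 + 5*g))² = (14 + (-2 + 5*(-2)))² = (14 + (-2 - 10))² = (14 - 12)² = 2² = 4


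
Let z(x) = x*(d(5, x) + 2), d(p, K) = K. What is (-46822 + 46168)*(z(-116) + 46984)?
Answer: -39376032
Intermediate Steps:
z(x) = x*(2 + x) (z(x) = x*(x + 2) = x*(2 + x))
(-46822 + 46168)*(z(-116) + 46984) = (-46822 + 46168)*(-116*(2 - 116) + 46984) = -654*(-116*(-114) + 46984) = -654*(13224 + 46984) = -654*60208 = -39376032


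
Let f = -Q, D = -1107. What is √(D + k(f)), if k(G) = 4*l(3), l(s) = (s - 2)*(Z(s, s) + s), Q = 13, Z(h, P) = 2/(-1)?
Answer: I*√1103 ≈ 33.211*I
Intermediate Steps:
Z(h, P) = -2 (Z(h, P) = 2*(-1) = -2)
l(s) = (-2 + s)² (l(s) = (s - 2)*(-2 + s) = (-2 + s)*(-2 + s) = (-2 + s)²)
f = -13 (f = -1*13 = -13)
k(G) = 4 (k(G) = 4*(4 + 3² - 4*3) = 4*(4 + 9 - 12) = 4*1 = 4)
√(D + k(f)) = √(-1107 + 4) = √(-1103) = I*√1103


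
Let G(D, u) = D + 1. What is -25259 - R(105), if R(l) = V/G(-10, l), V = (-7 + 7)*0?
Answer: -25259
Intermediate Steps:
G(D, u) = 1 + D
V = 0 (V = 0*0 = 0)
R(l) = 0 (R(l) = 0/(1 - 10) = 0/(-9) = 0*(-⅑) = 0)
-25259 - R(105) = -25259 - 1*0 = -25259 + 0 = -25259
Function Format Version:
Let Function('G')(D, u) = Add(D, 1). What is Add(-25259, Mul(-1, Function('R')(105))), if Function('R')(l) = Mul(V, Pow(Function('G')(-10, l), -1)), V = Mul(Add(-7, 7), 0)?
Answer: -25259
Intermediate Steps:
Function('G')(D, u) = Add(1, D)
V = 0 (V = Mul(0, 0) = 0)
Function('R')(l) = 0 (Function('R')(l) = Mul(0, Pow(Add(1, -10), -1)) = Mul(0, Pow(-9, -1)) = Mul(0, Rational(-1, 9)) = 0)
Add(-25259, Mul(-1, Function('R')(105))) = Add(-25259, Mul(-1, 0)) = Add(-25259, 0) = -25259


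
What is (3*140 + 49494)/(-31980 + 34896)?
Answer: 2773/162 ≈ 17.117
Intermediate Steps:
(3*140 + 49494)/(-31980 + 34896) = (420 + 49494)/2916 = 49914*(1/2916) = 2773/162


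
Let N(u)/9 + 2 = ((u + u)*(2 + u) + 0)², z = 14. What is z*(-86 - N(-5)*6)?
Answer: -680092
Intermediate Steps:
N(u) = -18 + 36*u²*(2 + u)² (N(u) = -18 + 9*((u + u)*(2 + u) + 0)² = -18 + 9*((2*u)*(2 + u) + 0)² = -18 + 9*(2*u*(2 + u) + 0)² = -18 + 9*(2*u*(2 + u))² = -18 + 9*(4*u²*(2 + u)²) = -18 + 36*u²*(2 + u)²)
z*(-86 - N(-5)*6) = 14*(-86 - (-18 + 36*(-5)²*(2 - 5)²)*6) = 14*(-86 - (-18 + 36*25*(-3)²)*6) = 14*(-86 - (-18 + 36*25*9)*6) = 14*(-86 - (-18 + 8100)*6) = 14*(-86 - 8082*6) = 14*(-86 - 1*48492) = 14*(-86 - 48492) = 14*(-48578) = -680092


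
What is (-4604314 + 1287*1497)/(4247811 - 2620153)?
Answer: -2677675/1627658 ≈ -1.6451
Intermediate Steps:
(-4604314 + 1287*1497)/(4247811 - 2620153) = (-4604314 + 1926639)/1627658 = -2677675*1/1627658 = -2677675/1627658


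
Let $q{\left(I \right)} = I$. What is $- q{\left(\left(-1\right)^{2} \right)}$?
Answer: $-1$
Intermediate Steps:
$- q{\left(\left(-1\right)^{2} \right)} = - \left(-1\right)^{2} = \left(-1\right) 1 = -1$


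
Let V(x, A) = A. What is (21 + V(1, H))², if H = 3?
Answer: 576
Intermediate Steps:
(21 + V(1, H))² = (21 + 3)² = 24² = 576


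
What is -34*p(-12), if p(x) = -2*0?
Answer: 0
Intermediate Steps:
p(x) = 0
-34*p(-12) = -34*0 = 0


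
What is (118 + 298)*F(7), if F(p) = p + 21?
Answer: 11648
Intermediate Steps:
F(p) = 21 + p
(118 + 298)*F(7) = (118 + 298)*(21 + 7) = 416*28 = 11648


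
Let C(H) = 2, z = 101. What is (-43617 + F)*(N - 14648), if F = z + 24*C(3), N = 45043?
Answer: -1321209860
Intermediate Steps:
F = 149 (F = 101 + 24*2 = 101 + 48 = 149)
(-43617 + F)*(N - 14648) = (-43617 + 149)*(45043 - 14648) = -43468*30395 = -1321209860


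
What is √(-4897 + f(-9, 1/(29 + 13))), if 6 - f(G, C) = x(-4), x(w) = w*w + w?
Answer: I*√4903 ≈ 70.021*I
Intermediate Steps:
x(w) = w + w² (x(w) = w² + w = w + w²)
f(G, C) = -6 (f(G, C) = 6 - (-4)*(1 - 4) = 6 - (-4)*(-3) = 6 - 1*12 = 6 - 12 = -6)
√(-4897 + f(-9, 1/(29 + 13))) = √(-4897 - 6) = √(-4903) = I*√4903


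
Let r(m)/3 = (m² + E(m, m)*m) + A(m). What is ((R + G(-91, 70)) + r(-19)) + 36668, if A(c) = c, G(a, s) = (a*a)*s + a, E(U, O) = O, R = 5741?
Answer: 624097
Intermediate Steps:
G(a, s) = a + s*a² (G(a, s) = a²*s + a = s*a² + a = a + s*a²)
r(m) = 3*m + 6*m² (r(m) = 3*((m² + m*m) + m) = 3*((m² + m²) + m) = 3*(2*m² + m) = 3*(m + 2*m²) = 3*m + 6*m²)
((R + G(-91, 70)) + r(-19)) + 36668 = ((5741 - 91*(1 - 91*70)) + 3*(-19)*(1 + 2*(-19))) + 36668 = ((5741 - 91*(1 - 6370)) + 3*(-19)*(1 - 38)) + 36668 = ((5741 - 91*(-6369)) + 3*(-19)*(-37)) + 36668 = ((5741 + 579579) + 2109) + 36668 = (585320 + 2109) + 36668 = 587429 + 36668 = 624097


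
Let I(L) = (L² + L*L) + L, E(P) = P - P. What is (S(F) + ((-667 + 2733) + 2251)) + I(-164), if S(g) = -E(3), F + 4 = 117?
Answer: 57945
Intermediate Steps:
F = 113 (F = -4 + 117 = 113)
E(P) = 0
S(g) = 0 (S(g) = -1*0 = 0)
I(L) = L + 2*L² (I(L) = (L² + L²) + L = 2*L² + L = L + 2*L²)
(S(F) + ((-667 + 2733) + 2251)) + I(-164) = (0 + ((-667 + 2733) + 2251)) - 164*(1 + 2*(-164)) = (0 + (2066 + 2251)) - 164*(1 - 328) = (0 + 4317) - 164*(-327) = 4317 + 53628 = 57945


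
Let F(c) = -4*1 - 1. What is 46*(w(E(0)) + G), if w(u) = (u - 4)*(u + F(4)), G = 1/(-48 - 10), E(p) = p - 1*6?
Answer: 146717/29 ≈ 5059.2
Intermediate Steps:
E(p) = -6 + p (E(p) = p - 6 = -6 + p)
G = -1/58 (G = 1/(-58) = -1/58 ≈ -0.017241)
F(c) = -5 (F(c) = -4 - 1 = -5)
w(u) = (-5 + u)*(-4 + u) (w(u) = (u - 4)*(u - 5) = (-4 + u)*(-5 + u) = (-5 + u)*(-4 + u))
46*(w(E(0)) + G) = 46*((20 + (-6 + 0)² - 9*(-6 + 0)) - 1/58) = 46*((20 + (-6)² - 9*(-6)) - 1/58) = 46*((20 + 36 + 54) - 1/58) = 46*(110 - 1/58) = 46*(6379/58) = 146717/29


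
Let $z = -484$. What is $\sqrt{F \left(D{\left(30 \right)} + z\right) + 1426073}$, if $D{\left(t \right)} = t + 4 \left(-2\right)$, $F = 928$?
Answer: $\sqrt{997337} \approx 998.67$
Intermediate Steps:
$D{\left(t \right)} = -8 + t$ ($D{\left(t \right)} = t - 8 = -8 + t$)
$\sqrt{F \left(D{\left(30 \right)} + z\right) + 1426073} = \sqrt{928 \left(\left(-8 + 30\right) - 484\right) + 1426073} = \sqrt{928 \left(22 - 484\right) + 1426073} = \sqrt{928 \left(-462\right) + 1426073} = \sqrt{-428736 + 1426073} = \sqrt{997337}$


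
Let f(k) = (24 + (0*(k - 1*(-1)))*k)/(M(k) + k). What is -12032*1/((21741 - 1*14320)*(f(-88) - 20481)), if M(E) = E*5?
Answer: 264704/3343776443 ≈ 7.9163e-5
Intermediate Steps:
M(E) = 5*E
f(k) = 4/k (f(k) = (24 + (0*(k - 1*(-1)))*k)/(5*k + k) = (24 + (0*(k + 1))*k)/((6*k)) = (24 + (0*(1 + k))*k)*(1/(6*k)) = (24 + 0*k)*(1/(6*k)) = (24 + 0)*(1/(6*k)) = 24*(1/(6*k)) = 4/k)
-12032*1/((21741 - 1*14320)*(f(-88) - 20481)) = -12032*1/((21741 - 1*14320)*(4/(-88) - 20481)) = -12032*1/((21741 - 14320)*(4*(-1/88) - 20481)) = -12032*1/(7421*(-1/22 - 20481)) = -12032/(7421*(-450583/22)) = -12032/(-3343776443/22) = -12032*(-22/3343776443) = 264704/3343776443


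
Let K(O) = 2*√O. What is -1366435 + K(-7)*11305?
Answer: -1366435 + 22610*I*√7 ≈ -1.3664e+6 + 59820.0*I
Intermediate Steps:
-1366435 + K(-7)*11305 = -1366435 + (2*√(-7))*11305 = -1366435 + (2*(I*√7))*11305 = -1366435 + (2*I*√7)*11305 = -1366435 + 22610*I*√7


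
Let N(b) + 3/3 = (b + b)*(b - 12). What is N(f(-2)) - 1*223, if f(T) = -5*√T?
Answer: -324 + 120*I*√2 ≈ -324.0 + 169.71*I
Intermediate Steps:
N(b) = -1 + 2*b*(-12 + b) (N(b) = -1 + (b + b)*(b - 12) = -1 + (2*b)*(-12 + b) = -1 + 2*b*(-12 + b))
N(f(-2)) - 1*223 = (-1 - (-120)*√(-2) + 2*(-5*I*√2)²) - 1*223 = (-1 - (-120)*I*√2 + 2*(-5*I*√2)²) - 223 = (-1 + 120*I*√2 + 2*(-50)) - 223 = (-1 + 120*I*√2 - 100) - 223 = (-101 + 120*I*√2) - 223 = -324 + 120*I*√2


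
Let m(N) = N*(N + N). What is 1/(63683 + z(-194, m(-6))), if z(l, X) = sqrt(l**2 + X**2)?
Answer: 63683/4055481669 - 2*sqrt(10705)/4055481669 ≈ 1.5652e-5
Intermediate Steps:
m(N) = 2*N**2 (m(N) = N*(2*N) = 2*N**2)
z(l, X) = sqrt(X**2 + l**2)
1/(63683 + z(-194, m(-6))) = 1/(63683 + sqrt((2*(-6)**2)**2 + (-194)**2)) = 1/(63683 + sqrt((2*36)**2 + 37636)) = 1/(63683 + sqrt(72**2 + 37636)) = 1/(63683 + sqrt(5184 + 37636)) = 1/(63683 + sqrt(42820)) = 1/(63683 + 2*sqrt(10705))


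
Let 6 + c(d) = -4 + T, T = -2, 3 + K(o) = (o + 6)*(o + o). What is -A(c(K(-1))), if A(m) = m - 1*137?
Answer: 149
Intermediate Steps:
K(o) = -3 + 2*o*(6 + o) (K(o) = -3 + (o + 6)*(o + o) = -3 + (6 + o)*(2*o) = -3 + 2*o*(6 + o))
c(d) = -12 (c(d) = -6 + (-4 - 2) = -6 - 6 = -12)
A(m) = -137 + m (A(m) = m - 137 = -137 + m)
-A(c(K(-1))) = -(-137 - 12) = -1*(-149) = 149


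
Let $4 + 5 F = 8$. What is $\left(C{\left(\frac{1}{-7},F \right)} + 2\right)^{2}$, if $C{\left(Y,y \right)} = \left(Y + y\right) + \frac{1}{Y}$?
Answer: $\frac{23104}{1225} \approx 18.86$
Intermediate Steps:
$F = \frac{4}{5}$ ($F = - \frac{4}{5} + \frac{1}{5} \cdot 8 = - \frac{4}{5} + \frac{8}{5} = \frac{4}{5} \approx 0.8$)
$C{\left(Y,y \right)} = Y + y + \frac{1}{Y}$
$\left(C{\left(\frac{1}{-7},F \right)} + 2\right)^{2} = \left(\left(\frac{1}{-7} + \frac{4}{5} + \frac{1}{\frac{1}{-7}}\right) + 2\right)^{2} = \left(\left(- \frac{1}{7} + \frac{4}{5} + \frac{1}{- \frac{1}{7}}\right) + 2\right)^{2} = \left(\left(- \frac{1}{7} + \frac{4}{5} - 7\right) + 2\right)^{2} = \left(- \frac{222}{35} + 2\right)^{2} = \left(- \frac{152}{35}\right)^{2} = \frac{23104}{1225}$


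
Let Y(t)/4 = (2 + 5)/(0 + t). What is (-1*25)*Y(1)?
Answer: -700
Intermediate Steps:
Y(t) = 28/t (Y(t) = 4*((2 + 5)/(0 + t)) = 4*(7/t) = 28/t)
(-1*25)*Y(1) = (-1*25)*(28/1) = -700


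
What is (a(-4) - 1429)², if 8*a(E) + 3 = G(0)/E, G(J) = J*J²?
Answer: 130759225/64 ≈ 2.0431e+6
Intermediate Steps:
G(J) = J³
a(E) = -3/8 (a(E) = -3/8 + (0³/E)/8 = -3/8 + (0/E)/8 = -3/8 + (⅛)*0 = -3/8 + 0 = -3/8)
(a(-4) - 1429)² = (-3/8 - 1429)² = (-11435/8)² = 130759225/64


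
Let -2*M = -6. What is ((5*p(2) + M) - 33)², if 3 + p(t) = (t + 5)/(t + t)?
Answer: 21025/16 ≈ 1314.1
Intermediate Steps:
M = 3 (M = -½*(-6) = 3)
p(t) = -3 + (5 + t)/(2*t) (p(t) = -3 + (t + 5)/(t + t) = -3 + (5 + t)/((2*t)) = -3 + (5 + t)*(1/(2*t)) = -3 + (5 + t)/(2*t))
((5*p(2) + M) - 33)² = ((5*((5/2)*(1 - 1*2)/2) + 3) - 33)² = ((5*((5/2)*(½)*(1 - 2)) + 3) - 33)² = ((5*((5/2)*(½)*(-1)) + 3) - 33)² = ((5*(-5/4) + 3) - 33)² = ((-25/4 + 3) - 33)² = (-13/4 - 33)² = (-145/4)² = 21025/16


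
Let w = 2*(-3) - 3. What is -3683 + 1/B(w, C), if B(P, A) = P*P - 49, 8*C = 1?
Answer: -117855/32 ≈ -3683.0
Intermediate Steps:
C = ⅛ (C = (⅛)*1 = ⅛ ≈ 0.12500)
w = -9 (w = -6 - 3 = -9)
B(P, A) = -49 + P² (B(P, A) = P² - 49 = -49 + P²)
-3683 + 1/B(w, C) = -3683 + 1/(-49 + (-9)²) = -3683 + 1/(-49 + 81) = -3683 + 1/32 = -117855/32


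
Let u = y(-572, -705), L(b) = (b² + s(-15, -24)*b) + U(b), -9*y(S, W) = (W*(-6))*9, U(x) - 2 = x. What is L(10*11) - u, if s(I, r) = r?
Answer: 13802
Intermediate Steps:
U(x) = 2 + x
y(S, W) = 6*W (y(S, W) = -W*(-6)*9/9 = -(-6*W)*9/9 = -(-6)*W = 6*W)
L(b) = 2 + b² - 23*b (L(b) = (b² - 24*b) + (2 + b) = 2 + b² - 23*b)
u = -4230 (u = 6*(-705) = -4230)
L(10*11) - u = (2 + (10*11)² - 230*11) - 1*(-4230) = (2 + 110² - 23*110) + 4230 = (2 + 12100 - 2530) + 4230 = 9572 + 4230 = 13802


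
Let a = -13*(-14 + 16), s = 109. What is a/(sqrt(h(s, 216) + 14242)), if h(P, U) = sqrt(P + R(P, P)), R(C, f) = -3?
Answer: -26/sqrt(14242 + sqrt(106)) ≈ -0.21779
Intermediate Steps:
a = -26 (a = -13*2 = -26)
h(P, U) = sqrt(-3 + P) (h(P, U) = sqrt(P - 3) = sqrt(-3 + P))
a/(sqrt(h(s, 216) + 14242)) = -26/sqrt(sqrt(-3 + 109) + 14242) = -26/sqrt(sqrt(106) + 14242) = -26/sqrt(14242 + sqrt(106))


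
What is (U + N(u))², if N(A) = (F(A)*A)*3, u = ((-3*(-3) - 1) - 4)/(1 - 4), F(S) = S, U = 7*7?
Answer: 26569/9 ≈ 2952.1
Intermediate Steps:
U = 49
u = -4/3 (u = ((9 - 1) - 4)/(-3) = (8 - 4)*(-⅓) = 4*(-⅓) = -4/3 ≈ -1.3333)
N(A) = 3*A² (N(A) = (A*A)*3 = A²*3 = 3*A²)
(U + N(u))² = (49 + 3*(-4/3)²)² = (49 + 3*(16/9))² = (49 + 16/3)² = (163/3)² = 26569/9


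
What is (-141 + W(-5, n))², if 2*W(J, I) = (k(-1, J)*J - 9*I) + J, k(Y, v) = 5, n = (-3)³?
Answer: 4761/4 ≈ 1190.3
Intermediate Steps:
n = -27
W(J, I) = 3*J - 9*I/2 (W(J, I) = ((5*J - 9*I) + J)/2 = ((-9*I + 5*J) + J)/2 = (-9*I + 6*J)/2 = 3*J - 9*I/2)
(-141 + W(-5, n))² = (-141 + (3*(-5) - 9/2*(-27)))² = (-141 + (-15 + 243/2))² = (-141 + 213/2)² = (-69/2)² = 4761/4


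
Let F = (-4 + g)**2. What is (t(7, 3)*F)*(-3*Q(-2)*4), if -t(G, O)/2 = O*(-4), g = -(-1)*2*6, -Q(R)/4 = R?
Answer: -147456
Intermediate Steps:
Q(R) = -4*R
g = 12 (g = -1*(-2)*6 = 2*6 = 12)
F = 64 (F = (-4 + 12)**2 = 8**2 = 64)
t(G, O) = 8*O (t(G, O) = -2*O*(-4) = -(-8)*O = 8*O)
(t(7, 3)*F)*(-3*Q(-2)*4) = ((8*3)*64)*(-(-12)*(-2)*4) = (24*64)*(-3*8*4) = 1536*(-24*4) = 1536*(-96) = -147456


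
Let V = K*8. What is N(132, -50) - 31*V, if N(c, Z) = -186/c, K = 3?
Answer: -16399/22 ≈ -745.41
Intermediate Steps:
V = 24 (V = 3*8 = 24)
N(132, -50) - 31*V = -186/132 - 31*24 = -186*1/132 - 744 = -31/22 - 744 = -16399/22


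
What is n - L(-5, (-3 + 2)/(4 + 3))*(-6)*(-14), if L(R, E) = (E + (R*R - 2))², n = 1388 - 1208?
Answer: -305940/7 ≈ -43706.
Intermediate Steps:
n = 180
L(R, E) = (-2 + E + R²)² (L(R, E) = (E + (R² - 2))² = (E + (-2 + R²))² = (-2 + E + R²)²)
n - L(-5, (-3 + 2)/(4 + 3))*(-6)*(-14) = 180 - (-2 + (-3 + 2)/(4 + 3) + (-5)²)²*(-6)*(-14) = 180 - (-2 - 1/7 + 25)²*(-6)*(-14) = 180 - (-2 - 1*⅐ + 25)²*(-6)*(-14) = 180 - (-2 - ⅐ + 25)²*(-6)*(-14) = 180 - (160/7)²*(-6)*(-14) = 180 - (25600/49)*(-6)*(-14) = 180 - (-153600)*(-14)/49 = 180 - 1*307200/7 = 180 - 307200/7 = -305940/7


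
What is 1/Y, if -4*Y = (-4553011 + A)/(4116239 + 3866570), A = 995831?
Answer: 7982809/889295 ≈ 8.9766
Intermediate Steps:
Y = 889295/7982809 (Y = -(-4553011 + 995831)/(4*(4116239 + 3866570)) = -(-889295)/7982809 = -¼*(-3557180/7982809) = 889295/7982809 ≈ 0.11140)
1/Y = 1/(889295/7982809) = 7982809/889295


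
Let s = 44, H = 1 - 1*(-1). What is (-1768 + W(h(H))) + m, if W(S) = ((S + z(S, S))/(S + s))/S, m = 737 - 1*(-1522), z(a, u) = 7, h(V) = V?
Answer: 45181/92 ≈ 491.10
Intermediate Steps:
H = 2 (H = 1 + 1 = 2)
m = 2259 (m = 737 + 1522 = 2259)
W(S) = (7 + S)/(S*(44 + S)) (W(S) = ((S + 7)/(S + 44))/S = ((7 + S)/(44 + S))/S = (7 + S)/(S*(44 + S)))
(-1768 + W(h(H))) + m = (-1768 + (7 + 2)/(2*(44 + 2))) + 2259 = (-1768 + (1/2)*9/46) + 2259 = (-1768 + (1/2)*(1/46)*9) + 2259 = (-1768 + 9/92) + 2259 = -162647/92 + 2259 = 45181/92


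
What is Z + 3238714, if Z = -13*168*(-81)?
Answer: 3415618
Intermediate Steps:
Z = 176904 (Z = -2184*(-81) = 176904)
Z + 3238714 = 176904 + 3238714 = 3415618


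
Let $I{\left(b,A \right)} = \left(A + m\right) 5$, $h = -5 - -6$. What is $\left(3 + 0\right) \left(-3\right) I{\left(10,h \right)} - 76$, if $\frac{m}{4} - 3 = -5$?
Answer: $239$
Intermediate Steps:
$m = -8$ ($m = 12 + 4 \left(-5\right) = 12 - 20 = -8$)
$h = 1$ ($h = -5 + 6 = 1$)
$I{\left(b,A \right)} = -40 + 5 A$ ($I{\left(b,A \right)} = \left(A - 8\right) 5 = \left(-8 + A\right) 5 = -40 + 5 A$)
$\left(3 + 0\right) \left(-3\right) I{\left(10,h \right)} - 76 = \left(3 + 0\right) \left(-3\right) \left(-40 + 5 \cdot 1\right) - 76 = 3 \left(-3\right) \left(-40 + 5\right) - 76 = \left(-9\right) \left(-35\right) - 76 = 315 - 76 = 239$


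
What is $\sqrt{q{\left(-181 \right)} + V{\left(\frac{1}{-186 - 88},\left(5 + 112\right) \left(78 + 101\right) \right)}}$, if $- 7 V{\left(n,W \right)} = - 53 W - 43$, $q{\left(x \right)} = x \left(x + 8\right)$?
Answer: $\frac{\sqrt{9304491}}{7} \approx 435.76$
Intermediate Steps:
$q{\left(x \right)} = x \left(8 + x\right)$
$V{\left(n,W \right)} = \frac{43}{7} + \frac{53 W}{7}$ ($V{\left(n,W \right)} = - \frac{- 53 W - 43}{7} = - \frac{-43 - 53 W}{7} = \frac{43}{7} + \frac{53 W}{7}$)
$\sqrt{q{\left(-181 \right)} + V{\left(\frac{1}{-186 - 88},\left(5 + 112\right) \left(78 + 101\right) \right)}} = \sqrt{- 181 \left(8 - 181\right) + \left(\frac{43}{7} + \frac{53 \left(5 + 112\right) \left(78 + 101\right)}{7}\right)} = \sqrt{\left(-181\right) \left(-173\right) + \left(\frac{43}{7} + \frac{53 \cdot 117 \cdot 179}{7}\right)} = \sqrt{31313 + \left(\frac{43}{7} + \frac{53}{7} \cdot 20943\right)} = \sqrt{31313 + \left(\frac{43}{7} + \frac{1109979}{7}\right)} = \sqrt{31313 + \frac{1110022}{7}} = \sqrt{\frac{1329213}{7}} = \frac{\sqrt{9304491}}{7}$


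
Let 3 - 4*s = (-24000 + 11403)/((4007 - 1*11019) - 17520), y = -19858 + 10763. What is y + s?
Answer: -892413161/98128 ≈ -9094.4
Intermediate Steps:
y = -9095
s = 60999/98128 (s = ¾ - (-24000 + 11403)/(4*((4007 - 1*11019) - 17520)) = ¾ - (-12597)/(4*((4007 - 11019) - 17520)) = ¾ - (-12597)/(4*(-7012 - 17520)) = ¾ - (-12597)/(4*(-24532)) = ¾ - (-12597)*(-1)/(4*24532) = ¾ - ¼*12597/24532 = ¾ - 12597/98128 = 60999/98128 ≈ 0.62163)
y + s = -9095 + 60999/98128 = -892413161/98128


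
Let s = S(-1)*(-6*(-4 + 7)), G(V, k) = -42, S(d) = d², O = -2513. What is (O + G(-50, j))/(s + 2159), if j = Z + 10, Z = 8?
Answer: -2555/2141 ≈ -1.1934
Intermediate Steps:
j = 18 (j = 8 + 10 = 18)
s = -18 (s = (-1)²*(-6*(-4 + 7)) = 1*(-6*3) = 1*(-18) = -18)
(O + G(-50, j))/(s + 2159) = (-2513 - 42)/(-18 + 2159) = -2555/2141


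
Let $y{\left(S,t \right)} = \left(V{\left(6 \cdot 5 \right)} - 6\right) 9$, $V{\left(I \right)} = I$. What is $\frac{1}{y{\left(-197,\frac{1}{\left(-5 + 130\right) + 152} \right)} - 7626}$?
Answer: $- \frac{1}{7410} \approx -0.00013495$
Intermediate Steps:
$y{\left(S,t \right)} = 216$ ($y{\left(S,t \right)} = \left(6 \cdot 5 - 6\right) 9 = \left(30 - 6\right) 9 = 24 \cdot 9 = 216$)
$\frac{1}{y{\left(-197,\frac{1}{\left(-5 + 130\right) + 152} \right)} - 7626} = \frac{1}{216 - 7626} = \frac{1}{-7410} = - \frac{1}{7410}$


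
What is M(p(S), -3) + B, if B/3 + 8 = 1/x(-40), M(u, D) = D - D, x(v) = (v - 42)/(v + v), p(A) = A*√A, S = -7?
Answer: -864/41 ≈ -21.073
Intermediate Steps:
p(A) = A^(3/2)
x(v) = (-42 + v)/(2*v) (x(v) = (-42 + v)/((2*v)) = (-42 + v)*(1/(2*v)) = (-42 + v)/(2*v))
M(u, D) = 0
B = -864/41 (B = -24 + 3/(((½)*(-42 - 40)/(-40))) = -24 + 3/(((½)*(-1/40)*(-82))) = -24 + 3/(41/40) = -24 + 3*(40/41) = -24 + 120/41 = -864/41 ≈ -21.073)
M(p(S), -3) + B = 0 - 864/41 = -864/41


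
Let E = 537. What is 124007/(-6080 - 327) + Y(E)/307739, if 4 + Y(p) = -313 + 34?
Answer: -38163603354/1971683773 ≈ -19.356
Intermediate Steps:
Y(p) = -283 (Y(p) = -4 + (-313 + 34) = -4 - 279 = -283)
124007/(-6080 - 327) + Y(E)/307739 = 124007/(-6080 - 327) - 283/307739 = 124007/(-6407) - 283*1/307739 = 124007*(-1/6407) - 283/307739 = -124007/6407 - 283/307739 = -38163603354/1971683773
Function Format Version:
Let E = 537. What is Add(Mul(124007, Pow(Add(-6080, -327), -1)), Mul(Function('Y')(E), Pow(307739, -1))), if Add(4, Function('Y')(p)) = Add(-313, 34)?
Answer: Rational(-38163603354, 1971683773) ≈ -19.356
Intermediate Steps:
Function('Y')(p) = -283 (Function('Y')(p) = Add(-4, Add(-313, 34)) = Add(-4, -279) = -283)
Add(Mul(124007, Pow(Add(-6080, -327), -1)), Mul(Function('Y')(E), Pow(307739, -1))) = Add(Mul(124007, Pow(Add(-6080, -327), -1)), Mul(-283, Pow(307739, -1))) = Add(Mul(124007, Pow(-6407, -1)), Mul(-283, Rational(1, 307739))) = Add(Mul(124007, Rational(-1, 6407)), Rational(-283, 307739)) = Add(Rational(-124007, 6407), Rational(-283, 307739)) = Rational(-38163603354, 1971683773)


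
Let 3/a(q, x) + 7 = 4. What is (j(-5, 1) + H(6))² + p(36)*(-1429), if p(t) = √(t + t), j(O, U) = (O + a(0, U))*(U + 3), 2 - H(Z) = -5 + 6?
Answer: 529 - 8574*√2 ≈ -11596.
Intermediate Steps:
H(Z) = 1 (H(Z) = 2 - (-5 + 6) = 2 - 1*1 = 2 - 1 = 1)
a(q, x) = -1 (a(q, x) = 3/(-7 + 4) = 3/(-3) = 3*(-⅓) = -1)
j(O, U) = (-1 + O)*(3 + U) (j(O, U) = (O - 1)*(U + 3) = (-1 + O)*(3 + U))
p(t) = √2*√t (p(t) = √(2*t) = √2*√t)
(j(-5, 1) + H(6))² + p(36)*(-1429) = ((-3 - 1*1 + 3*(-5) - 5*1) + 1)² + (√2*√36)*(-1429) = ((-3 - 1 - 15 - 5) + 1)² + (√2*6)*(-1429) = (-24 + 1)² + (6*√2)*(-1429) = (-23)² - 8574*√2 = 529 - 8574*√2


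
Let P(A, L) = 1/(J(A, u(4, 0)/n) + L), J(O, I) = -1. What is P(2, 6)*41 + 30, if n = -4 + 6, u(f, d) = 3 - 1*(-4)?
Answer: 191/5 ≈ 38.200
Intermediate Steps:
u(f, d) = 7 (u(f, d) = 3 + 4 = 7)
n = 2
P(A, L) = 1/(-1 + L)
P(2, 6)*41 + 30 = 41/(-1 + 6) + 30 = 41/5 + 30 = 191/5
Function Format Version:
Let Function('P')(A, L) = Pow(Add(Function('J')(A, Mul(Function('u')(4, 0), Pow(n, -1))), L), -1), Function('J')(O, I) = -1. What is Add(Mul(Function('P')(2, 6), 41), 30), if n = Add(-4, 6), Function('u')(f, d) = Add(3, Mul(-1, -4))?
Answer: Rational(191, 5) ≈ 38.200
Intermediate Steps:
Function('u')(f, d) = 7 (Function('u')(f, d) = Add(3, 4) = 7)
n = 2
Function('P')(A, L) = Pow(Add(-1, L), -1)
Add(Mul(Function('P')(2, 6), 41), 30) = Add(Mul(Pow(Add(-1, 6), -1), 41), 30) = Add(Mul(Pow(5, -1), 41), 30) = Add(Mul(Rational(1, 5), 41), 30) = Add(Rational(41, 5), 30) = Rational(191, 5)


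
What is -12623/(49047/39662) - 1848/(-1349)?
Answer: -675290832818/66164403 ≈ -10206.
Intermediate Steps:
-12623/(49047/39662) - 1848/(-1349) = -12623/(49047*(1/39662)) - 1848*(-1/1349) = -12623/49047/39662 + 1848/1349 = -12623*39662/49047 + 1848/1349 = -500653426/49047 + 1848/1349 = -675290832818/66164403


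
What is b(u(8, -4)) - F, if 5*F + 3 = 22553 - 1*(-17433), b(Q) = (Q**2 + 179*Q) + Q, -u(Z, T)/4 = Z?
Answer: -63663/5 ≈ -12733.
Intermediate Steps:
u(Z, T) = -4*Z
b(Q) = Q**2 + 180*Q
F = 39983/5 (F = -3/5 + (22553 - 1*(-17433))/5 = -3/5 + (22553 + 17433)/5 = -3/5 + (1/5)*39986 = -3/5 + 39986/5 = 39983/5 ≈ 7996.6)
b(u(8, -4)) - F = (-4*8)*(180 - 4*8) - 1*39983/5 = -32*(180 - 32) - 39983/5 = -32*148 - 39983/5 = -4736 - 39983/5 = -63663/5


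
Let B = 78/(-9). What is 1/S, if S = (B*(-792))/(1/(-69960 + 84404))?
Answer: 1/99143616 ≈ 1.0086e-8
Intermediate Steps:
B = -26/3 (B = 78*(-⅑) = -26/3 ≈ -8.6667)
S = 99143616 (S = (-26/3*(-792))/(1/(-69960 + 84404)) = 6864/(1/14444) = 6864*14444 = 99143616)
1/S = 1/99143616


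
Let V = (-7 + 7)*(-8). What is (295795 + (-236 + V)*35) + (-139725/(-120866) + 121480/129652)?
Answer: 1126463843319875/3917629658 ≈ 2.8754e+5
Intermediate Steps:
V = 0 (V = 0*(-8) = 0)
(295795 + (-236 + V)*35) + (-139725/(-120866) + 121480/129652) = (295795 + (-236 + 0)*35) + (-139725/(-120866) + 121480/129652) = (295795 - 236*35) + (-139725*(-1/120866) + 121480*(1/129652)) = (295795 - 8260) + (139725/120866 + 30370/32413) = 287535 + 8199606845/3917629658 = 1126463843319875/3917629658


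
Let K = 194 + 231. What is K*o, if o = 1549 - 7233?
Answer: -2415700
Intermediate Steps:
K = 425
o = -5684
K*o = 425*(-5684) = -2415700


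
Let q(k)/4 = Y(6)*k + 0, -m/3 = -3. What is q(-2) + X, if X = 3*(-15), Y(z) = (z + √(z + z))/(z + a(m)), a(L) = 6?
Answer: -49 - 4*√3/3 ≈ -51.309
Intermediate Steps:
m = 9 (m = -3*(-3) = 9)
Y(z) = (z + √2*√z)/(6 + z) (Y(z) = (z + √(z + z))/(z + 6) = (z + √(2*z))/(6 + z) = (z + √2*√z)/(6 + z))
X = -45
q(k) = 4*k*(½ + √3/6) (q(k) = 4*(((6 + √2*√6)/(6 + 6))*k + 0) = 4*(((6 + 2*√3)/12)*k + 0) = 4*((½ + √3/6)*k + 0) = 4*(k*(½ + √3/6) + 0) = 4*(k*(½ + √3/6)) = 4*k*(½ + √3/6))
q(-2) + X = (⅔)*(-2)*(3 + √3) - 45 = (-4 - 4*√3/3) - 45 = -49 - 4*√3/3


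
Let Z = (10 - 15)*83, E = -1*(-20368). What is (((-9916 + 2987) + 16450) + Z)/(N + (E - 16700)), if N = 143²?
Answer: 9106/24117 ≈ 0.37758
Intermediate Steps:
N = 20449
E = 20368
Z = -415 (Z = -5*83 = -415)
(((-9916 + 2987) + 16450) + Z)/(N + (E - 16700)) = (((-9916 + 2987) + 16450) - 415)/(20449 + (20368 - 16700)) = ((-6929 + 16450) - 415)/(20449 + 3668) = (9521 - 415)/24117 = 9106*(1/24117) = 9106/24117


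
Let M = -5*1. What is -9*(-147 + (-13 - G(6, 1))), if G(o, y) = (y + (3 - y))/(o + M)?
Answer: 1467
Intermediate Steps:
M = -5
G(o, y) = 3/(-5 + o) (G(o, y) = (y + (3 - y))/(o - 5) = 3/(-5 + o))
-9*(-147 + (-13 - G(6, 1))) = -9*(-147 + (-13 - 3/(-5 + 6))) = -9*(-147 + (-13 - 3/1)) = -9*(-147 + (-13 - 3)) = -9*(-147 - 16) = -9*(-163) = 1467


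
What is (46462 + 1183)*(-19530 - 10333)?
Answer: -1422822635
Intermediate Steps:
(46462 + 1183)*(-19530 - 10333) = 47645*(-29863) = -1422822635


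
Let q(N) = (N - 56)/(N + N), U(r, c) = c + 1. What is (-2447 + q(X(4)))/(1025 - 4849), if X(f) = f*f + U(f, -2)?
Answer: 73451/114720 ≈ 0.64026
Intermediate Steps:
U(r, c) = 1 + c
X(f) = -1 + f² (X(f) = f*f + (1 - 2) = f² - 1 = -1 + f²)
q(N) = (-56 + N)/(2*N) (q(N) = (-56 + N)/((2*N)) = (-56 + N)*(1/(2*N)) = (-56 + N)/(2*N))
(-2447 + q(X(4)))/(1025 - 4849) = (-2447 + (-56 + (-1 + 4²))/(2*(-1 + 4²)))/(1025 - 4849) = (-2447 + (-56 + (-1 + 16))/(2*(-1 + 16)))/(-3824) = (-2447 + (½)*(-56 + 15)/15)*(-1/3824) = (-2447 + (½)*(1/15)*(-41))*(-1/3824) = (-2447 - 41/30)*(-1/3824) = -73451/30*(-1/3824) = 73451/114720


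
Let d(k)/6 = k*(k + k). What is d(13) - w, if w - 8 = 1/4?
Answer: 8079/4 ≈ 2019.8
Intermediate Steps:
d(k) = 12*k**2 (d(k) = 6*(k*(k + k)) = 6*(k*(2*k)) = 6*(2*k**2) = 12*k**2)
w = 33/4 (w = 8 + 1/4 = 33/4 ≈ 8.2500)
d(13) - w = 12*13**2 - 1*33/4 = 12*169 - 33/4 = 2028 - 33/4 = 8079/4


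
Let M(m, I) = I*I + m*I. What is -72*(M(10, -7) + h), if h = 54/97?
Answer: 142776/97 ≈ 1471.9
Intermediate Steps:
M(m, I) = I² + I*m
h = 54/97 (h = 54*(1/97) = 54/97 ≈ 0.55670)
-72*(M(10, -7) + h) = -72*(-7*(-7 + 10) + 54/97) = -72*(-7*3 + 54/97) = -72*(-21 + 54/97) = -72*(-1983/97) = 142776/97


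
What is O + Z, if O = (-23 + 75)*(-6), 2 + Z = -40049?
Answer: -40363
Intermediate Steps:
Z = -40051 (Z = -2 - 40049 = -40051)
O = -312 (O = 52*(-6) = -312)
O + Z = -312 - 40051 = -40363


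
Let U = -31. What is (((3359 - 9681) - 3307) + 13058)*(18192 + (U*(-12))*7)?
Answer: 71309484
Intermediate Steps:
(((3359 - 9681) - 3307) + 13058)*(18192 + (U*(-12))*7) = (((3359 - 9681) - 3307) + 13058)*(18192 - 31*(-12)*7) = ((-6322 - 3307) + 13058)*(18192 + 372*7) = (-9629 + 13058)*(18192 + 2604) = 3429*20796 = 71309484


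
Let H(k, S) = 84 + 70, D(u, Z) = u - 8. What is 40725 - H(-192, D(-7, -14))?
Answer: 40571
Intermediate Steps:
D(u, Z) = -8 + u
H(k, S) = 154
40725 - H(-192, D(-7, -14)) = 40725 - 1*154 = 40725 - 154 = 40571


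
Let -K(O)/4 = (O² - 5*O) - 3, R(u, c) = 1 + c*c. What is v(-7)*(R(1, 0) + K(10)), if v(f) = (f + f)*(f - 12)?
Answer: -49742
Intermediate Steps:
R(u, c) = 1 + c²
v(f) = 2*f*(-12 + f) (v(f) = (2*f)*(-12 + f) = 2*f*(-12 + f))
K(O) = 12 - 4*O² + 20*O (K(O) = -4*((O² - 5*O) - 3) = -4*(-3 + O² - 5*O) = 12 - 4*O² + 20*O)
v(-7)*(R(1, 0) + K(10)) = (2*(-7)*(-12 - 7))*((1 + 0²) + (12 - 4*10² + 20*10)) = (2*(-7)*(-19))*((1 + 0) + (12 - 4*100 + 200)) = 266*(1 + (12 - 400 + 200)) = 266*(1 - 188) = 266*(-187) = -49742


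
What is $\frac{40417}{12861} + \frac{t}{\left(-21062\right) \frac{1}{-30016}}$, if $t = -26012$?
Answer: $- \frac{5020355671229}{135439191} \approx -37067.0$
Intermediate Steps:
$\frac{40417}{12861} + \frac{t}{\left(-21062\right) \frac{1}{-30016}} = \frac{40417}{12861} - \frac{26012}{\left(-21062\right) \frac{1}{-30016}} = 40417 \cdot \frac{1}{12861} - \frac{26012}{\left(-21062\right) \left(- \frac{1}{30016}\right)} = \frac{40417}{12861} - \frac{26012}{\frac{10531}{15008}} = \frac{40417}{12861} - \frac{390388096}{10531} = - \frac{5020355671229}{135439191}$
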